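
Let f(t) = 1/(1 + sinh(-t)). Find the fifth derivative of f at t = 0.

181

Substitute the inner expansion into the outer series and collect powers.
From the series, [t^5] f = 181/120; multiply by 5! = 120 to get 181.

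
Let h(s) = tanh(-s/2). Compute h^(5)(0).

Apply the Taylor formula c_k = f^(k)(a)/k!.
The coefficient of s^5 in the expansion is -1/240, so h^(5)(0) = 5! * (-1/240) = -1/2.

-1/2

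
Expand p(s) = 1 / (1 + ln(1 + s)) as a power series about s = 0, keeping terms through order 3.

-7*s^3/3 + 3*s^2/2 - s + 1

Write 1/(1+u) = 1 - u + u^2 - u^3 + ... and substitute the series for u.
[s^0] = 1;  [s^1] = -1;  [s^2] = 3/2;  [s^3] = -7/3.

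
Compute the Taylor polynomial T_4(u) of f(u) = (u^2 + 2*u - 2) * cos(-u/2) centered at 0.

-25*u^4/192 - u^3/4 + 5*u^2/4 + 2*u - 2

Multiply each power in the prefactor through the base expansion.
f(0) = -2
f′(0) = 2
f′′(0) = 5/2
f′′′(0) = -3/2
f^(4)(0) = -25/8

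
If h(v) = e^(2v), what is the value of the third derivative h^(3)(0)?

8

The coefficient of v^3 in the expansion is 4/3, so h′′′(0) = 3! * (4/3) = 8.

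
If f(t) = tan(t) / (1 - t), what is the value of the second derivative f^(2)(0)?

Expand each factor separately, then convolve coefficients.
From the series, [t^2] f = 1; multiply by 2! = 2 to get 2.

2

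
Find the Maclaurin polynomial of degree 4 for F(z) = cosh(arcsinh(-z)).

Plug the Maclaurin series of the inner function into that of the outer and collect terms.
F(0) = 1
F′(0) = 0
F′′(0) = 1
F′′′(0) = 0
F^(4)(0) = -3
Then c_k = F^(k)(0)/k! gives each Taylor coefficient.

-z^4/8 + z^2/2 + 1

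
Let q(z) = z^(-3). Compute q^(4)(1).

From the series, [(z - 1)^4] q = 15; multiply by 4! = 24 to get 360.

360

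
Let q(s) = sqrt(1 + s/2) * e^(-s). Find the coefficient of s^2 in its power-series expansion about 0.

7/32

Expand each factor separately, then convolve coefficients.
[s^0] = 1;  [s^1] = -3/4;  [s^2] = 7/32.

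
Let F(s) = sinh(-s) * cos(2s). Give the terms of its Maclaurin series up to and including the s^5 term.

Take the Cauchy product of the two expansions.
[s^0] = 0;  [s^1] = -1;  [s^2] = 0;  [s^3] = 11/6;  [s^4] = 0;  [s^5] = -41/120.

-41*s^5/120 + 11*s^3/6 - s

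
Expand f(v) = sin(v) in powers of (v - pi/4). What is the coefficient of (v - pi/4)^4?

f(pi/4) = sqrt(2)/2
f′(pi/4) = sqrt(2)/2
f′′(pi/4) = -sqrt(2)/2
f′′′(pi/4) = -sqrt(2)/2
f^(4)(pi/4) = sqrt(2)/2

sqrt(2)/48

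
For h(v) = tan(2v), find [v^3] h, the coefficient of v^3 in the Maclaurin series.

Compute the successive derivatives at the expansion point and divide by k!.
h(0) = 0
h′(0) = 2
h′′(0) = 0
h′′′(0) = 16
The Taylor polynomial is Σ h^(k)(0)/k! · v^k.

8/3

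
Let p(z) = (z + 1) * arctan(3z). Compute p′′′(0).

Distribute the polynomial across the series and collect like powers.
The coefficient of z^3 in the expansion is -9, so p′′′(0) = 3! * (-9) = -54.

-54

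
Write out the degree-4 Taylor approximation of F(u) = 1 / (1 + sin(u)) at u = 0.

2*u^4/3 - 5*u^3/6 + u^2 - u + 1

Expand as Σ (-1)^k u^k with u equal to the inner function's series.
[u^0] = 1;  [u^1] = -1;  [u^2] = 1;  [u^3] = -5/6;  [u^4] = 2/3.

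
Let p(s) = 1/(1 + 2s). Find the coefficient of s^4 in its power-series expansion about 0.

16

Apply the Taylor formula c_k = f^(k)(a)/k!.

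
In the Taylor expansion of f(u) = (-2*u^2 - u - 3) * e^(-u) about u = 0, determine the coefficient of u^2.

-5/2

Shift and add copies of the series according to the polynomial's terms.
f(0) = -3
f′(0) = 2
f′′(0) = -5
The Taylor polynomial is Σ f^(k)(0)/k! · u^k.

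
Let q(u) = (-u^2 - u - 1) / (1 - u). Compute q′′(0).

-6

Shift and add copies of the series according to the polynomial's terms.
From the series, [u^2] q = -3; multiply by 2! = 2 to get -6.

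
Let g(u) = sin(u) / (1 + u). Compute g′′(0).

Take the Cauchy product of the two expansions.
From the series, [u^2] g = -1; multiply by 2! = 2 to get -2.

-2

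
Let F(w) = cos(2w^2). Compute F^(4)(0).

-48

The coefficient of w^4 in the expansion is -2, so F^(4)(0) = 4! * (-2) = -48.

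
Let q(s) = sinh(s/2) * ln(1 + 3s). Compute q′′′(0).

-27/2

Expand each factor separately, then convolve coefficients.
From the series, [s^3] q = -9/4; multiply by 3! = 6 to get -27/2.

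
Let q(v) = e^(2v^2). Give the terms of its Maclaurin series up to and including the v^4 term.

2*v^4 + 2*v^2 + 1

q(0) = 1
q′(0) = 0
q′′(0) = 4
q′′′(0) = 0
q^(4)(0) = 48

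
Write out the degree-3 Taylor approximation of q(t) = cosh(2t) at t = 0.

2*t^2 + 1

q(0) = 1
q′(0) = 0
q′′(0) = 4
q′′′(0) = 0
Dividing each by k! gives the coefficients c_0, ..., c_3.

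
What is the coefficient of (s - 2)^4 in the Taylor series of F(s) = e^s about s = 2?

[(s - 2)^0] = e^(2);  [(s - 2)^1] = e^(2);  [(s - 2)^2] = e^(2)/2;  [(s - 2)^3] = e^(2)/6;  [(s - 2)^4] = e^(2)/24.
So c_4 = F^(4)(2)/4! = e^(2)/24.

e^(2)/24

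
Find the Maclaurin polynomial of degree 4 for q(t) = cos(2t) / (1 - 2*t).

Multiply the numerator's expansion by the denominator's geometric series.
q(0) = 1
q′(0) = 2
q′′(0) = 4
q′′′(0) = 24
q^(4)(0) = 208

26*t^4/3 + 4*t^3 + 2*t^2 + 2*t + 1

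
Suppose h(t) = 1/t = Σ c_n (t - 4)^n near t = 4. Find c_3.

-1/256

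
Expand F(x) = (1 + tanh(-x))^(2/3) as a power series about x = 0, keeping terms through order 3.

14*x^3/81 - x^2/9 - 2*x/3 + 1

Plug the Maclaurin series of the inner function into that of the outer and collect terms.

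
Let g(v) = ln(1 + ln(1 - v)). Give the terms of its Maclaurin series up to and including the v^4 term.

-35*v^4/24 - 7*v^3/6 - v^2 - v

Compose series: expand the inner function first, then feed it into the outer expansion.
g(0) = 0
g′(0) = -1
g′′(0) = -2
g′′′(0) = -7
g^(4)(0) = -35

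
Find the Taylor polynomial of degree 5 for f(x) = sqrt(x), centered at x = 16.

7*(x - 16)^5/67108864 - 5*(x - 16)^4/2097152 + (x - 16)^3/16384 - (x - 16)^2/512 + (x - 16)/8 + 4

f(16) = 4
f′(16) = 1/8
f′′(16) = -1/256
f′′′(16) = 3/8192
f^(4)(16) = -15/262144
f^(5)(16) = 105/8388608
Then c_k = f^(k)(16)/k! gives each Taylor coefficient.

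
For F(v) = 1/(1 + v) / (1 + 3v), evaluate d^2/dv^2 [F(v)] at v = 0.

26

Multiply the two series term by term and collect like powers.
From the series, [v^2] F = 13; multiply by 2! = 2 to get 26.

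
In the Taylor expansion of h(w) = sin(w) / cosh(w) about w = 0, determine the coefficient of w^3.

Write the quotient as an unknown series and match coefficients against numerator = denominator · series.
h(0) = 0
h′(0) = 1
h′′(0) = 0
h′′′(0) = -4
Dividing each by k! gives the coefficients c_0, ..., c_3.

-2/3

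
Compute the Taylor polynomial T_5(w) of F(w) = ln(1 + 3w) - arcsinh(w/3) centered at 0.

157463*w^5/3240 - 81*w^4/4 + 1459*w^3/162 - 9*w^2/2 + 8*w/3

Combine the two series term by term.
F(0) = 0
F′(0) = 8/3
F′′(0) = -9
F′′′(0) = 1459/27
F^(4)(0) = -486
F^(5)(0) = 157463/27
The Taylor polynomial is Σ F^(k)(0)/k! · w^k.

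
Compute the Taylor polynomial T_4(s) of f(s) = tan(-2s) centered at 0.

-8*s^3/3 - 2*s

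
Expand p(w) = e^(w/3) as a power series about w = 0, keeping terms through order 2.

w^2/18 + w/3 + 1

p(0) = 1
p′(0) = 1/3
p′′(0) = 1/9
Dividing each by k! gives the coefficients c_0, ..., c_2.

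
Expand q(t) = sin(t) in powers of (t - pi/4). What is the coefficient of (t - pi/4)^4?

q(pi/4) = sqrt(2)/2
q′(pi/4) = sqrt(2)/2
q′′(pi/4) = -sqrt(2)/2
q′′′(pi/4) = -sqrt(2)/2
q^(4)(pi/4) = sqrt(2)/2
So c_4 = q^(4)(pi/4)/4! = sqrt(2)/48.

sqrt(2)/48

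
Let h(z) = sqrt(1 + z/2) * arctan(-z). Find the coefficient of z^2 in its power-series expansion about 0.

Expand each factor separately, then convolve coefficients.

-1/4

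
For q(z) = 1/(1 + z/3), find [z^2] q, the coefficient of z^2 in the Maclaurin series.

Apply the Taylor formula c_k = f^(k)(a)/k!.
[z^0] = 1;  [z^1] = -1/3;  [z^2] = 1/9.
So c_2 = q′′(0)/2! = 1/9.

1/9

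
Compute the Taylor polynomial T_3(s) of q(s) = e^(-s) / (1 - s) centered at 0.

s^3/3 + s^2/2 + 1

Use 1/(1 - r) = Σ r^k on the denominator, then take the Cauchy product.
q(0) = 1
q′(0) = 0
q′′(0) = 1
q′′′(0) = 2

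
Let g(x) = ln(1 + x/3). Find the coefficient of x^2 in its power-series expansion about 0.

-1/18

Compute the successive derivatives at the expansion point and divide by k!.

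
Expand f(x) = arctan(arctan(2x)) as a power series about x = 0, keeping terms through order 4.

Plug the Maclaurin series of the inner function into that of the outer and collect terms.

-16*x^3/3 + 2*x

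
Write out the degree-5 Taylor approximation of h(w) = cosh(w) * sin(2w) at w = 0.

Multiply the two series term by term and collect like powers.
h(0) = 0
h′(0) = 2
h′′(0) = 0
h′′′(0) = -2
h^(4)(0) = 0
h^(5)(0) = -38

-19*w^5/60 - w^3/3 + 2*w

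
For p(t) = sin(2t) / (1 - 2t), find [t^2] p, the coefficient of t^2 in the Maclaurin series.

Expand each factor separately, then convolve coefficients.
[t^0] = 0;  [t^1] = 2;  [t^2] = 4.

4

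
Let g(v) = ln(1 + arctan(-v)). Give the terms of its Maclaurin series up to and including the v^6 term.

Substitute the inner expansion into the outer series and collect powers.
[v^0] = 0;  [v^1] = -1;  [v^2] = -1/2;  [v^3] = 0;  [v^4] = 1/12;  [v^5] = -1/15;  [v^6] = -4/45.

-4*v^6/45 - v^5/15 + v^4/12 - v^2/2 - v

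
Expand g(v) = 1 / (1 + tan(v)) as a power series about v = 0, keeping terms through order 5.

Write 1/(1+u) = 1 - u + u^2 - u^3 + ... and substitute the series for u.

-32*v^5/15 + 5*v^4/3 - 4*v^3/3 + v^2 - v + 1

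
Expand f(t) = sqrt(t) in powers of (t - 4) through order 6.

-21*(t - 4)^6/2097152 + 7*(t - 4)^5/131072 - 5*(t - 4)^4/16384 + (t - 4)^3/512 - (t - 4)^2/64 + (t - 4)/4 + 2

f(4) = 2
f′(4) = 1/4
f′′(4) = -1/32
f′′′(4) = 3/256
f^(4)(4) = -15/2048
f^(5)(4) = 105/16384
f^(6)(4) = -945/131072
The Taylor polynomial is Σ f^(k)(4)/k! · (t - 4)^k.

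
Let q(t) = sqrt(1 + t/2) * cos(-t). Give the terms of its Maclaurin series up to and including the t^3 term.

-15*t^3/128 - 17*t^2/32 + t/4 + 1

Take the Cauchy product of the two expansions.
[t^0] = 1;  [t^1] = 1/4;  [t^2] = -17/32;  [t^3] = -15/128.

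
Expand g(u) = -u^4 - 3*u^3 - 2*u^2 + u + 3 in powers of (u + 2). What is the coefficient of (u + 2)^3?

5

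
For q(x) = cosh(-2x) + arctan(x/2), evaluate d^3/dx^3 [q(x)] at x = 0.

-1/4

Combine the two series term by term.
The coefficient of x^3 in the expansion is -1/24, so q′′′(0) = 3! * (-1/24) = -1/4.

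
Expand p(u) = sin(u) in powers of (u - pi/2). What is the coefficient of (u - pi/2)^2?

-1/2

Differentiate repeatedly and evaluate at the center.
[(u - pi/2)^0] = 1;  [(u - pi/2)^1] = 0;  [(u - pi/2)^2] = -1/2.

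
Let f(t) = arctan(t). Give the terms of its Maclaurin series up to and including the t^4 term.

-t^3/3 + t

f(0) = 0
f′(0) = 1
f′′(0) = 0
f′′′(0) = -2
f^(4)(0) = 0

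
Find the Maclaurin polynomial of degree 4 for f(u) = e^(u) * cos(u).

Take the Cauchy product of the two expansions.

-u^4/6 - u^3/3 + u + 1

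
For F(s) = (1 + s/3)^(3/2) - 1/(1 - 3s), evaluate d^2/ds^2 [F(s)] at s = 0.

-215/12

Add the two expansions coefficient-wise.
From the series, [s^2] F = -215/24; multiply by 2! = 2 to get -215/12.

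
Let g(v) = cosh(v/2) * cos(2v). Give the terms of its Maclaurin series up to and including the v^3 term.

Write out both Maclaurin series and multiply, keeping only the needed powers.
g(0) = 1
g′(0) = 0
g′′(0) = -15/4
g′′′(0) = 0
Then c_k = g^(k)(0)/k! gives each Taylor coefficient.

1 - 15*v^2/8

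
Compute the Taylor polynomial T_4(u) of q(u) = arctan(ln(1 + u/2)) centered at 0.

Let u equal the inner series; expand the outer function in u and truncate.
q(0) = 0
q′(0) = 1/2
q′′(0) = -1/4
q′′′(0) = 0
q^(4)(0) = 3/8
Dividing each by k! gives the coefficients c_0, ..., c_4.

u^4/64 - u^2/8 + u/2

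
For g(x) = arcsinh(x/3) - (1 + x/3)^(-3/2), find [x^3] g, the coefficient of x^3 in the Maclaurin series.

Combine the two series term by term.
So c_3 = g′′′(0)/3! = 97/1296.

97/1296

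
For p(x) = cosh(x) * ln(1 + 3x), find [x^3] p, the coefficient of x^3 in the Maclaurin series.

21/2

Take the Cauchy product of the two expansions.
[x^0] = 0;  [x^1] = 3;  [x^2] = -9/2;  [x^3] = 21/2.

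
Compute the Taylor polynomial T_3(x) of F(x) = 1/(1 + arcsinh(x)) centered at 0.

Plug the Maclaurin series of the inner function into that of the outer and collect terms.

-5*x^3/6 + x^2 - x + 1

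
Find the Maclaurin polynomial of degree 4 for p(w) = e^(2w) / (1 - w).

7*w^4 + 19*w^3/3 + 5*w^2 + 3*w + 1

Multiply the numerator's expansion by the denominator's geometric series.
p(0) = 1
p′(0) = 3
p′′(0) = 10
p′′′(0) = 38
p^(4)(0) = 168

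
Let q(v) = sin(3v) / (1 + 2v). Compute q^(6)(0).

Multiply the two series term by term and collect like powers.
The coefficient of v^6 in the expansion is -1281/20, so q^(6)(0) = 6! * (-1281/20) = -46116.

-46116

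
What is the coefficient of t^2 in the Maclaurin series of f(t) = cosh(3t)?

[t^0] = 1;  [t^1] = 0;  [t^2] = 9/2.

9/2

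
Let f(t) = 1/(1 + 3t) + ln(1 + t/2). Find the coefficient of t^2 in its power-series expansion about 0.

Expand each term separately and add.
f(0) = 1
f′(0) = -5/2
f′′(0) = 71/4
So c_2 = f′′(0)/2! = 71/8.

71/8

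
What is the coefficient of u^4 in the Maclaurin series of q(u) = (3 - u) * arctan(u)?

1/3

Distribute the polynomial across the series and collect like powers.
q(0) = 0
q′(0) = 3
q′′(0) = -2
q′′′(0) = -6
q^(4)(0) = 8
So c_4 = q^(4)(0)/4! = 1/3.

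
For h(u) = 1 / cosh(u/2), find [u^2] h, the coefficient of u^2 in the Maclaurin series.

-1/8

Write the quotient as an unknown series and match coefficients against numerator = denominator · series.
[u^0] = 1;  [u^1] = 0;  [u^2] = -1/8.
So c_2 = h′′(0)/2! = -1/8.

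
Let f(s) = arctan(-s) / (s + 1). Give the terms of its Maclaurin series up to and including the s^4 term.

Multiply the numerator's expansion by the denominator's geometric series.
[s^0] = 0;  [s^1] = -1;  [s^2] = 1;  [s^3] = -2/3;  [s^4] = 2/3.

2*s^4/3 - 2*s^3/3 + s^2 - s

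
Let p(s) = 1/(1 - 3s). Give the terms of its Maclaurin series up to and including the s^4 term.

81*s^4 + 27*s^3 + 9*s^2 + 3*s + 1

Use the known series and substitute for the argument.
[s^0] = 1;  [s^1] = 3;  [s^2] = 9;  [s^3] = 27;  [s^4] = 81.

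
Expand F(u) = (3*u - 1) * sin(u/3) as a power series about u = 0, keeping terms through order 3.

u^3/162 + u^2 - u/3

Shift and add copies of the series according to the polynomial's terms.
F(0) = 0
F′(0) = -1/3
F′′(0) = 2
F′′′(0) = 1/27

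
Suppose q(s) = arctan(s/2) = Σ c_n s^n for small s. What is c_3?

Apply the Taylor formula c_k = f^(k)(a)/k!.
q(0) = 0
q′(0) = 1/2
q′′(0) = 0
q′′′(0) = -1/4

-1/24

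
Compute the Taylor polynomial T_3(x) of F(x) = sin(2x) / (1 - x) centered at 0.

Write out both Maclaurin series and multiply, keeping only the needed powers.

2*x^3/3 + 2*x^2 + 2*x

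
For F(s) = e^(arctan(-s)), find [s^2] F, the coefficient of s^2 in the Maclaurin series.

Plug the Maclaurin series of the inner function into that of the outer and collect terms.
F(0) = 1
F′(0) = -1
F′′(0) = 1

1/2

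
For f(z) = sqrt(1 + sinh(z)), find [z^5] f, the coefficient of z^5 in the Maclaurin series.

Let u equal the inner series; expand the outer function in u and truncate.
[z^0] = 1;  [z^1] = 1/2;  [z^2] = -1/8;  [z^3] = 7/48;  [z^4] = -31/384;  [z^5] = 241/3840.
So c_5 = f^(5)(0)/5! = 241/3840.

241/3840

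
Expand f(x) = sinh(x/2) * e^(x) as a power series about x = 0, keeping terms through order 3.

13*x^3/48 + x^2/2 + x/2

Multiply the two series term by term and collect like powers.
[x^0] = 0;  [x^1] = 1/2;  [x^2] = 1/2;  [x^3] = 13/48.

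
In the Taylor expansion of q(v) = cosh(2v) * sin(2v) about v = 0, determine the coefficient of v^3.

8/3

Write out both Maclaurin series and multiply, keeping only the needed powers.
q(0) = 0
q′(0) = 2
q′′(0) = 0
q′′′(0) = 16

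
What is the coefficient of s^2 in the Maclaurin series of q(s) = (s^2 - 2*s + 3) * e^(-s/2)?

Distribute the polynomial across the series and collect like powers.
q(0) = 3
q′(0) = -7/2
q′′(0) = 19/4

19/8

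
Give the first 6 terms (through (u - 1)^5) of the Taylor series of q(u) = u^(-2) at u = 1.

[(u - 1)^0] = 1;  [(u - 1)^1] = -2;  [(u - 1)^2] = 3;  [(u - 1)^3] = -4;  [(u - 1)^4] = 5;  [(u - 1)^5] = -6.

-6*(u - 1)^5 + 5*(u - 1)^4 - 4*(u - 1)^3 + 3*(u - 1)^2 - 2*(u - 1) + 1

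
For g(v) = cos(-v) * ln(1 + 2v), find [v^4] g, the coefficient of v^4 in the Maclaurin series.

Multiply the two series term by term and collect like powers.
g(0) = 0
g′(0) = 2
g′′(0) = -4
g′′′(0) = 10
g^(4)(0) = -72

-3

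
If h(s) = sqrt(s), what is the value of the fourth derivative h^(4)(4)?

The coefficient of (s - 4)^4 in the expansion is -5/16384, so h^(4)(4) = 4! * (-5/16384) = -15/2048.

-15/2048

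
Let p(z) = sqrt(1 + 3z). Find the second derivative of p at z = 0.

-9/4

From the series, [z^2] p = -9/8; multiply by 2! = 2 to get -9/4.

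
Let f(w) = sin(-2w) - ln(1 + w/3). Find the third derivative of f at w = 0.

Add the two expansions coefficient-wise.
From the series, [w^3] f = 107/81; multiply by 3! = 6 to get 214/27.

214/27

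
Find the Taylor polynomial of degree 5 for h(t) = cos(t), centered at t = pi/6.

Compute the successive derivatives at the expansion point and divide by k!.
h(pi/6) = sqrt(3)/2
h′(pi/6) = -1/2
h′′(pi/6) = -sqrt(3)/2
h′′′(pi/6) = 1/2
h^(4)(pi/6) = sqrt(3)/2
h^(5)(pi/6) = -1/2
Then c_k = h^(k)(pi/6)/k! gives each Taylor coefficient.

-(t - pi/6)^5/240 + sqrt(3)*(t - pi/6)^4/48 + (t - pi/6)^3/12 - sqrt(3)*(t - pi/6)^2/4 - (t - pi/6)/2 + sqrt(3)/2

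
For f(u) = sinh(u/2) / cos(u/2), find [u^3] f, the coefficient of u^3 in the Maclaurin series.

1/12

Divide the numerator series by the denominator series (power-series long division).
f(0) = 0
f′(0) = 1/2
f′′(0) = 0
f′′′(0) = 1/2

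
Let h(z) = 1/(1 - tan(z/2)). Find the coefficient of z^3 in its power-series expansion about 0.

1/6

Compose series: expand the inner function first, then feed it into the outer expansion.
[z^0] = 1;  [z^1] = 1/2;  [z^2] = 1/4;  [z^3] = 1/6.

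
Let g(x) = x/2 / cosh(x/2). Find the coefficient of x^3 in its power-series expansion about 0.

Invert the denominator's series and multiply.
g(0) = 0
g′(0) = 1/2
g′′(0) = 0
g′′′(0) = -3/8

-1/16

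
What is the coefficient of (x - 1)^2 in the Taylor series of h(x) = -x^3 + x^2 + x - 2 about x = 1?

Compute the successive derivatives at the expansion point and divide by k!.
h(1) = -1
h′(1) = 0
h′′(1) = -4
Dividing each by k! gives the coefficients c_0, ..., c_2.

-2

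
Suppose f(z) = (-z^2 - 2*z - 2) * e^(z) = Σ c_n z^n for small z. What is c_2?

Shift and add copies of the series according to the polynomial's terms.
f(0) = -2
f′(0) = -4
f′′(0) = -8

-4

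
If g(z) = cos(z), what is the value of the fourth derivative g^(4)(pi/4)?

Use the known series and substitute for the argument.
The coefficient of (z - pi/4)^4 in the expansion is sqrt(2)/48, so g^(4)(pi/4) = 4! * (sqrt(2)/48) = sqrt(2)/2.

sqrt(2)/2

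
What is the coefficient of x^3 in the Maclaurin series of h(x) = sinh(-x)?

-1/6

Differentiate repeatedly and evaluate at the center.
h(0) = 0
h′(0) = -1
h′′(0) = 0
h′′′(0) = -1
The Taylor polynomial is Σ h^(k)(0)/k! · x^k.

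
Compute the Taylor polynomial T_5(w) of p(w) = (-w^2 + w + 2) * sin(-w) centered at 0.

-11*w^5/60 + w^4/6 + 4*w^3/3 - w^2 - 2*w

Distribute the polynomial across the series and collect like powers.
p(0) = 0
p′(0) = -2
p′′(0) = -2
p′′′(0) = 8
p^(4)(0) = 4
p^(5)(0) = -22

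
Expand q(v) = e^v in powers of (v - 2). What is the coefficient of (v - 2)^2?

Apply the Taylor formula c_k = f^(k)(a)/k!.
q(2) = e^(2)
q′(2) = e^(2)
q′′(2) = e^(2)

e^(2)/2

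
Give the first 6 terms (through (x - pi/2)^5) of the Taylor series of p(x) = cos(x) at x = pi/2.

Use the known series and substitute for the argument.
p(pi/2) = 0
p′(pi/2) = -1
p′′(pi/2) = 0
p′′′(pi/2) = 1
p^(4)(pi/2) = 0
p^(5)(pi/2) = -1
The Taylor polynomial is Σ p^(k)(pi/2)/k! · (x - pi/2)^k.

-(x - pi/2)^5/120 + (x - pi/2)^3/6 - (x - pi/2)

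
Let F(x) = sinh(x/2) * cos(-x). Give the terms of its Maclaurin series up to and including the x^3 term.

-11*x^3/48 + x/2

Write out both Maclaurin series and multiply, keeping only the needed powers.
[x^0] = 0;  [x^1] = 1/2;  [x^2] = 0;  [x^3] = -11/48.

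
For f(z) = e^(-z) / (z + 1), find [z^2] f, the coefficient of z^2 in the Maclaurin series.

Expand 1/(denominator) as a geometric series and multiply by the numerator's series.

5/2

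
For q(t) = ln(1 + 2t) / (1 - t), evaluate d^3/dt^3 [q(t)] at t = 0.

Use 1/(1 - r) = Σ r^k on the denominator, then take the Cauchy product.
The coefficient of t^3 in the expansion is 8/3, so q′′′(0) = 3! * (8/3) = 16.

16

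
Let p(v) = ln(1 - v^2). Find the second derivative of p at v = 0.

-2

The coefficient of v^2 in the expansion is -1, so p′′(0) = 2! * (-1) = -2.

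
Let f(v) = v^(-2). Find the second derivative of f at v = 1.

6

Apply the Taylor formula c_k = f^(k)(a)/k!.
From the series, [(v - 1)^2] f = 3; multiply by 2! = 2 to get 6.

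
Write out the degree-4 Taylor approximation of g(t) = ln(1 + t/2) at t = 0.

-t^4/64 + t^3/24 - t^2/8 + t/2

Use the known series and substitute for the argument.
[t^0] = 0;  [t^1] = 1/2;  [t^2] = -1/8;  [t^3] = 1/24;  [t^4] = -1/64.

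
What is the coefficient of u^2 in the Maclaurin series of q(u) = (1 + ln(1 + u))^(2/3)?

-4/9

Compose series: expand the inner function first, then feed it into the outer expansion.
[u^0] = 1;  [u^1] = 2/3;  [u^2] = -4/9.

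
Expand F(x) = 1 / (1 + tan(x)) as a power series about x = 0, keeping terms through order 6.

Expand as Σ (-1)^k u^k with u equal to the inner function's series.
[x^0] = 1;  [x^1] = -1;  [x^2] = 1;  [x^3] = -4/3;  [x^4] = 5/3;  [x^5] = -32/15;  [x^6] = 122/45.

122*x^6/45 - 32*x^5/15 + 5*x^4/3 - 4*x^3/3 + x^2 - x + 1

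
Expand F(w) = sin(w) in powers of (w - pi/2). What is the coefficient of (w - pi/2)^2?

[(w - pi/2)^0] = 1;  [(w - pi/2)^1] = 0;  [(w - pi/2)^2] = -1/2.
So c_2 = F′′(pi/2)/2! = -1/2.

-1/2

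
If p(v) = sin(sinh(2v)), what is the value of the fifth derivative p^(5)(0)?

Compose series: expand the inner function first, then feed it into the outer expansion.
From the series, [v^5] p = -32/15; multiply by 5! = 120 to get -256.

-256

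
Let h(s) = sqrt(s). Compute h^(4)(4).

-15/2048

The coefficient of (s - 4)^4 in the expansion is -5/16384, so h^(4)(4) = 4! * (-5/16384) = -15/2048.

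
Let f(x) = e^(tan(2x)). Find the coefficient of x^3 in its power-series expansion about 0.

4

Substitute the inner expansion into the outer series and collect powers.
f(0) = 1
f′(0) = 2
f′′(0) = 4
f′′′(0) = 24
So c_3 = f′′′(0)/3! = 4.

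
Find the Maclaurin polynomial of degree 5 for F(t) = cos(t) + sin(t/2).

t^5/3840 + t^4/24 - t^3/48 - t^2/2 + t/2 + 1

Combine the two series term by term.
[t^0] = 1;  [t^1] = 1/2;  [t^2] = -1/2;  [t^3] = -1/48;  [t^4] = 1/24;  [t^5] = 1/3840.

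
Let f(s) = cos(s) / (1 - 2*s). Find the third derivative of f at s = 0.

Multiply the numerator's expansion by the denominator's geometric series.
From the series, [s^3] f = 7; multiply by 3! = 6 to get 42.

42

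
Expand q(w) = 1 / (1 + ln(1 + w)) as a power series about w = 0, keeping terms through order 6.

3289*w^6/360 - 347*w^5/60 + 11*w^4/3 - 7*w^3/3 + 3*w^2/2 - w + 1

Write 1/(1+u) = 1 - u + u^2 - u^3 + ... and substitute the series for u.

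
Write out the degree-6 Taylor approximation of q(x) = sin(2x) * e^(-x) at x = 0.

Expand each factor separately, then convolve coefficients.
q(0) = 0
q′(0) = 2
q′′(0) = -4
q′′′(0) = -2
q^(4)(0) = 24
q^(5)(0) = -38
q^(6)(0) = -44

-11*x^6/180 - 19*x^5/60 + x^4 - x^3/3 - 2*x^2 + 2*x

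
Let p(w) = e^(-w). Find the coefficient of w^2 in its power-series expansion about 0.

p(0) = 1
p′(0) = -1
p′′(0) = 1
Dividing each by k! gives the coefficients c_0, ..., c_2.

1/2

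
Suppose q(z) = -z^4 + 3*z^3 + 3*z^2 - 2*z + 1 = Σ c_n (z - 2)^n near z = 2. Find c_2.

-3

Compute the successive derivatives at the expansion point and divide by k!.
q(2) = 17
q′(2) = 14
q′′(2) = -6
Dividing each by k! gives the coefficients c_0, ..., c_2.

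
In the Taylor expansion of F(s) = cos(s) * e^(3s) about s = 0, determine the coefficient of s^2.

Multiply the two series term by term and collect like powers.
[s^0] = 1;  [s^1] = 3;  [s^2] = 4.
So c_2 = F′′(0)/2! = 4.

4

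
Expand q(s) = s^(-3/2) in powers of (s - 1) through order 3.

-35*(s - 1)^3/16 + 15*(s - 1)^2/8 - 3*(s - 1)/2 + 1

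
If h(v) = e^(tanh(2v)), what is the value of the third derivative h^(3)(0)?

-8

Plug the Maclaurin series of the inner function into that of the outer and collect terms.
The coefficient of v^3 in the expansion is -4/3, so h′′′(0) = 3! * (-4/3) = -8.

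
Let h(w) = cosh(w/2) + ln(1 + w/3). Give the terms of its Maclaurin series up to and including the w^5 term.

Expand each term separately and add.
h(0) = 1
h′(0) = 1/3
h′′(0) = 5/36
h′′′(0) = 2/27
h^(4)(0) = -5/432
h^(5)(0) = 8/81
The Taylor polynomial is Σ h^(k)(0)/k! · w^k.

w^5/1215 - 5*w^4/10368 + w^3/81 + 5*w^2/72 + w/3 + 1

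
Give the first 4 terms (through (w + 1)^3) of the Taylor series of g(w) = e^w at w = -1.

[(w + 1)^0] = e^(-1);  [(w + 1)^1] = e^(-1);  [(w + 1)^2] = e^(-1)/2;  [(w + 1)^3] = e^(-1)/6.

(w + 1)^3*e^(-1)/6 + (w + 1)^2*e^(-1)/2 + (w + 1)*e^(-1) + e^(-1)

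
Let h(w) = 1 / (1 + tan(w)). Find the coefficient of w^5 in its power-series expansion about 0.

Expand as Σ (-1)^k u^k with u equal to the inner function's series.
[w^0] = 1;  [w^1] = -1;  [w^2] = 1;  [w^3] = -4/3;  [w^4] = 5/3;  [w^5] = -32/15.

-32/15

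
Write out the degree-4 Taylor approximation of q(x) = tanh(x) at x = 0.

-x^3/3 + x

Use the known series and substitute for the argument.
q(0) = 0
q′(0) = 1
q′′(0) = 0
q′′′(0) = -2
q^(4)(0) = 0
The Taylor polynomial is Σ q^(k)(0)/k! · x^k.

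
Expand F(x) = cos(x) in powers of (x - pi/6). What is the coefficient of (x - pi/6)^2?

-sqrt(3)/4

Differentiate repeatedly and evaluate at the center.
F(pi/6) = sqrt(3)/2
F′(pi/6) = -1/2
F′′(pi/6) = -sqrt(3)/2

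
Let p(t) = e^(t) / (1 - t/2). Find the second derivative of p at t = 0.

Take the Cauchy product of the two expansions.
The coefficient of t^2 in the expansion is 5/4, so p′′(0) = 2! * (5/4) = 5/2.

5/2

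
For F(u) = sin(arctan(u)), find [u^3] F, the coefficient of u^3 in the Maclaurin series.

Compose series: expand the inner function first, then feed it into the outer expansion.
[u^0] = 0;  [u^1] = 1;  [u^2] = 0;  [u^3] = -1/2.

-1/2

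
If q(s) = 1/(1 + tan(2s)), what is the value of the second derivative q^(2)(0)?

8

Plug the Maclaurin series of the inner function into that of the outer and collect terms.
The coefficient of s^2 in the expansion is 4, so q′′(0) = 2! * (4) = 8.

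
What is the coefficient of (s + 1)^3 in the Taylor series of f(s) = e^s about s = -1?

[(s + 1)^0] = e^(-1);  [(s + 1)^1] = e^(-1);  [(s + 1)^2] = e^(-1)/2;  [(s + 1)^3] = e^(-1)/6.

e^(-1)/6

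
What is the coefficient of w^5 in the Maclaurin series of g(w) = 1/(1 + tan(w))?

-32/15

Substitute the inner expansion into the outer series and collect powers.
g(0) = 1
g′(0) = -1
g′′(0) = 2
g′′′(0) = -8
g^(4)(0) = 40
g^(5)(0) = -256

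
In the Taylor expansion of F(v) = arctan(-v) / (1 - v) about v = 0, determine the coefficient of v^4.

Expand each factor separately, then convolve coefficients.
F(0) = 0
F′(0) = -1
F′′(0) = -2
F′′′(0) = -4
F^(4)(0) = -16

-2/3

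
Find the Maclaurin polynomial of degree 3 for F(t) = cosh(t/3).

t^2/18 + 1

Apply the Taylor formula c_k = f^(k)(a)/k!.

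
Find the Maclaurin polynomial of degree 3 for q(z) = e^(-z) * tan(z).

Multiply the two series term by term and collect like powers.
[z^0] = 0;  [z^1] = 1;  [z^2] = -1;  [z^3] = 5/6.

5*z^3/6 - z^2 + z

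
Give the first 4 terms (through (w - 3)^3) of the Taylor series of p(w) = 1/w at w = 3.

-(w - 3)^3/81 + (w - 3)^2/27 - (w - 3)/9 + 1/3

Differentiate repeatedly and evaluate at the center.
p(3) = 1/3
p′(3) = -1/9
p′′(3) = 2/27
p′′′(3) = -2/27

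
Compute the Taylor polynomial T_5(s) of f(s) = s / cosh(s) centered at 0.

5*s^5/24 - s^3/2 + s

Invert the denominator's series and multiply.
[s^0] = 0;  [s^1] = 1;  [s^2] = 0;  [s^3] = -1/2;  [s^4] = 0;  [s^5] = 5/24.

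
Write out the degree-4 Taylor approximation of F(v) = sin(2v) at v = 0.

-4*v^3/3 + 2*v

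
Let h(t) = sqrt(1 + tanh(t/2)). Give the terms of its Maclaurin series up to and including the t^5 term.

121*t^5/122880 + 17*t^4/6144 - 5*t^3/384 - t^2/32 + t/4 + 1

Compose series: expand the inner function first, then feed it into the outer expansion.
h(0) = 1
h′(0) = 1/4
h′′(0) = -1/16
h′′′(0) = -5/64
h^(4)(0) = 17/256
h^(5)(0) = 121/1024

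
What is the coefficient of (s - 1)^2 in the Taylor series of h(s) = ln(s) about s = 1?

-1/2

h(1) = 0
h′(1) = 1
h′′(1) = -1
So c_2 = h′′(1)/2! = -1/2.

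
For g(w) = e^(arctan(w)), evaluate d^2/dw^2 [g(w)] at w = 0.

1

Let u equal the inner series; expand the outer function in u and truncate.
From the series, [w^2] g = 1/2; multiply by 2! = 2 to get 1.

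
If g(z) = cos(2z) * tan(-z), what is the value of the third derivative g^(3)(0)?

10

Expand each factor separately, then convolve coefficients.
The coefficient of z^3 in the expansion is 5/3, so g′′′(0) = 3! * (5/3) = 10.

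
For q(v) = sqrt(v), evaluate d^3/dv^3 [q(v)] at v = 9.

From the series, [(v - 9)^3] q = 1/3888; multiply by 3! = 6 to get 1/648.

1/648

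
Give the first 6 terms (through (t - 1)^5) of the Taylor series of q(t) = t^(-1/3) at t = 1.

q(1) = 1
q′(1) = -1/3
q′′(1) = 4/9
q′′′(1) = -28/27
q^(4)(1) = 280/81
q^(5)(1) = -3640/243

-91*(t - 1)^5/729 + 35*(t - 1)^4/243 - 14*(t - 1)^3/81 + 2*(t - 1)^2/9 - (t - 1)/3 + 1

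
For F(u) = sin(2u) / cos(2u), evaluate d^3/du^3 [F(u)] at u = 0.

Write the quotient as an unknown series and match coefficients against numerator = denominator · series.
The coefficient of u^3 in the expansion is 8/3, so F′′′(0) = 3! * (8/3) = 16.

16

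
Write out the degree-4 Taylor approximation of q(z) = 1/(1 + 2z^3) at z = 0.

1 - 2*z^3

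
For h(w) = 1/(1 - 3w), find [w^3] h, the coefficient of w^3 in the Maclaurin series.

27

h(0) = 1
h′(0) = 3
h′′(0) = 18
h′′′(0) = 162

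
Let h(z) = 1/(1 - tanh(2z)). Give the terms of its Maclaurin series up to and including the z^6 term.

Compose series: expand the inner function first, then feed it into the outer expansion.

128*z^6/45 + 64*z^5/15 + 16*z^4/3 + 16*z^3/3 + 4*z^2 + 2*z + 1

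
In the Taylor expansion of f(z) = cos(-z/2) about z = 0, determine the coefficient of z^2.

Use the known series and substitute for the argument.
[z^0] = 1;  [z^1] = 0;  [z^2] = -1/8.
So c_2 = f′′(0)/2! = -1/8.

-1/8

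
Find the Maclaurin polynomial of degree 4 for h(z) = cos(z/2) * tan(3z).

69*z^3/8 + 3*z

Expand each factor separately, then convolve coefficients.
[z^0] = 0;  [z^1] = 3;  [z^2] = 0;  [z^3] = 69/8;  [z^4] = 0.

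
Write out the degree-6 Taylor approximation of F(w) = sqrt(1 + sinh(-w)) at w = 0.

Let u equal the inner series; expand the outer function in u and truncate.
F(0) = 1
F′(0) = -1/2
F′′(0) = -1/4
F′′′(0) = -7/8
F^(4)(0) = -31/16
F^(5)(0) = -241/32
F^(6)(0) = -2401/64

-2401*w^6/46080 - 241*w^5/3840 - 31*w^4/384 - 7*w^3/48 - w^2/8 - w/2 + 1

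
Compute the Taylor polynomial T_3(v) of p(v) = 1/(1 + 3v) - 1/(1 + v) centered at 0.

Expand each term separately and add.
[v^0] = 0;  [v^1] = -2;  [v^2] = 8;  [v^3] = -26.

-26*v^3 + 8*v^2 - 2*v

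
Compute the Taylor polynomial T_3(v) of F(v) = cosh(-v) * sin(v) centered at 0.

v^3/3 + v

Multiply the two series term by term and collect like powers.
F(0) = 0
F′(0) = 1
F′′(0) = 0
F′′′(0) = 2
Then c_k = F^(k)(0)/k! gives each Taylor coefficient.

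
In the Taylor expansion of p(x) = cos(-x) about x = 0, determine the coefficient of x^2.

[x^0] = 1;  [x^1] = 0;  [x^2] = -1/2.
So c_2 = p′′(0)/2! = -1/2.

-1/2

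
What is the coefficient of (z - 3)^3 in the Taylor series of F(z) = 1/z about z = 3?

-1/81

Differentiate repeatedly and evaluate at the center.
[(z - 3)^0] = 1/3;  [(z - 3)^1] = -1/9;  [(z - 3)^2] = 1/27;  [(z - 3)^3] = -1/81.
So c_3 = F′′′(3)/3! = -1/81.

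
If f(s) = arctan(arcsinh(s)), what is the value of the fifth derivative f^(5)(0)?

Plug the Maclaurin series of the inner function into that of the outer and collect terms.
The coefficient of s^5 in the expansion is 53/120, so f^(5)(0) = 5! * (53/120) = 53.

53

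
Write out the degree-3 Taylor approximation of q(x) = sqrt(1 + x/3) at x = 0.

[x^0] = 1;  [x^1] = 1/6;  [x^2] = -1/72;  [x^3] = 1/432.

x^3/432 - x^2/72 + x/6 + 1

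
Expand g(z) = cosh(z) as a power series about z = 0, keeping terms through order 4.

z^4/24 + z^2/2 + 1

g(0) = 1
g′(0) = 0
g′′(0) = 1
g′′′(0) = 0
g^(4)(0) = 1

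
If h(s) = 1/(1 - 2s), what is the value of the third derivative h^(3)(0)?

The coefficient of s^3 in the expansion is 8, so h′′′(0) = 3! * (8) = 48.

48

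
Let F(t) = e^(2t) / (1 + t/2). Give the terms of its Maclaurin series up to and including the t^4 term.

5*t^4/16 + 17*t^3/24 + 5*t^2/4 + 3*t/2 + 1

Write out both Maclaurin series and multiply, keeping only the needed powers.
F(0) = 1
F′(0) = 3/2
F′′(0) = 5/2
F′′′(0) = 17/4
F^(4)(0) = 15/2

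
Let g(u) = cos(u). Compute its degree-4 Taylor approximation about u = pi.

Differentiate repeatedly and evaluate at the center.
[(u - pi)^0] = -1;  [(u - pi)^1] = 0;  [(u - pi)^2] = 1/2;  [(u - pi)^3] = 0;  [(u - pi)^4] = -1/24.

-(u - pi)^4/24 + (u - pi)^2/2 - 1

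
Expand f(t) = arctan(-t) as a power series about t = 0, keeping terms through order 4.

t^3/3 - t

Use the known series and substitute for the argument.
f(0) = 0
f′(0) = -1
f′′(0) = 0
f′′′(0) = 2
f^(4)(0) = 0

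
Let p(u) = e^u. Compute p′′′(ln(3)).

The coefficient of (u - ln(3))^3 in the expansion is 1/2, so p′′′(ln(3)) = 3! * (1/2) = 3.

3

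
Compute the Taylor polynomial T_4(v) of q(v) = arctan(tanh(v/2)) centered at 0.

-v^3/12 + v/2

Let u equal the inner series; expand the outer function in u and truncate.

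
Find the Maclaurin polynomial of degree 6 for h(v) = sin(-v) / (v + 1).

101*v^6/120 - 101*v^5/120 + 5*v^4/6 - 5*v^3/6 + v^2 - v

Use 1/(1 - r) = Σ r^k on the denominator, then take the Cauchy product.
h(0) = 0
h′(0) = -1
h′′(0) = 2
h′′′(0) = -5
h^(4)(0) = 20
h^(5)(0) = -101
h^(6)(0) = 606
Then c_k = h^(k)(0)/k! gives each Taylor coefficient.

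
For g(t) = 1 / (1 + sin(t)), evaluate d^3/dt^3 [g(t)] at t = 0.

-5

Expand as Σ (-1)^k u^k with u equal to the inner function's series.
The coefficient of t^3 in the expansion is -5/6, so g′′′(0) = 3! * (-5/6) = -5.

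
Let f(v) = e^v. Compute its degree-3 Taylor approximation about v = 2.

(v - 2)^3*e^(2)/6 + (v - 2)^2*e^(2)/2 + (v - 2)*e^(2) + e^(2)

f(2) = e^(2)
f′(2) = e^(2)
f′′(2) = e^(2)
f′′′(2) = e^(2)
Dividing each by k! gives the coefficients c_0, ..., c_3.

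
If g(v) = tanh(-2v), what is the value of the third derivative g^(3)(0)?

The coefficient of v^3 in the expansion is 8/3, so g′′′(0) = 3! * (8/3) = 16.

16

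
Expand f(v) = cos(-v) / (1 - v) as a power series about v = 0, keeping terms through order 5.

Expand 1/(denominator) as a geometric series and multiply by the numerator's series.

13*v^5/24 + 13*v^4/24 + v^3/2 + v^2/2 + v + 1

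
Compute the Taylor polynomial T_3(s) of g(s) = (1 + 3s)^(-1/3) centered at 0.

-14*s^3/3 + 2*s^2 - s + 1

g(0) = 1
g′(0) = -1
g′′(0) = 4
g′′′(0) = -28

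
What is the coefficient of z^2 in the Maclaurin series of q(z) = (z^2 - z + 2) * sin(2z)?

Distribute the polynomial across the series and collect like powers.
[z^0] = 0;  [z^1] = 4;  [z^2] = -2.

-2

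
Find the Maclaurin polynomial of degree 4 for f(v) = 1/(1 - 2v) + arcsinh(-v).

16*v^4 + 49*v^3/6 + 4*v^2 + v + 1

Add the two expansions coefficient-wise.
f(0) = 1
f′(0) = 1
f′′(0) = 8
f′′′(0) = 49
f^(4)(0) = 384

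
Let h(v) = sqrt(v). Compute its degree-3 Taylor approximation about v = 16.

(v - 16)^3/16384 - (v - 16)^2/512 + (v - 16)/8 + 4

[(v - 16)^0] = 4;  [(v - 16)^1] = 1/8;  [(v - 16)^2] = -1/512;  [(v - 16)^3] = 1/16384.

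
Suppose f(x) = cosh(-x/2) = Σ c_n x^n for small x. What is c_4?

1/384

Differentiate repeatedly and evaluate at the center.
[x^0] = 1;  [x^1] = 0;  [x^2] = 1/8;  [x^3] = 0;  [x^4] = 1/384.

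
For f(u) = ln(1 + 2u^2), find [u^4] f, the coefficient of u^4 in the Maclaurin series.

Compute the successive derivatives at the expansion point and divide by k!.
[u^0] = 0;  [u^1] = 0;  [u^2] = 2;  [u^3] = 0;  [u^4] = -2.
So c_4 = f^(4)(0)/4! = -2.

-2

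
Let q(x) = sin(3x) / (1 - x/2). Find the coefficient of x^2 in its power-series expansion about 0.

Expand each factor separately, then convolve coefficients.

3/2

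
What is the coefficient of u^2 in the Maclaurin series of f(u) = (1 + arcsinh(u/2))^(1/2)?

-1/32

Compose series: expand the inner function first, then feed it into the outer expansion.
f(0) = 1
f′(0) = 1/4
f′′(0) = -1/16
So c_2 = f′′(0)/2! = -1/32.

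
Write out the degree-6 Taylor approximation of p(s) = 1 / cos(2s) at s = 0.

Divide the numerator series by the denominator series (power-series long division).
p(0) = 1
p′(0) = 0
p′′(0) = 4
p′′′(0) = 0
p^(4)(0) = 80
p^(5)(0) = 0
p^(6)(0) = 3904

244*s^6/45 + 10*s^4/3 + 2*s^2 + 1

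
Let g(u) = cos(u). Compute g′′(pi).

Compute the successive derivatives at the expansion point and divide by k!.
From the series, [(u - pi)^2] g = 1/2; multiply by 2! = 2 to get 1.

1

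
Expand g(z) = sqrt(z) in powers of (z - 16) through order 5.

7*(z - 16)^5/67108864 - 5*(z - 16)^4/2097152 + (z - 16)^3/16384 - (z - 16)^2/512 + (z - 16)/8 + 4

Use the known series and substitute for the argument.
g(16) = 4
g′(16) = 1/8
g′′(16) = -1/256
g′′′(16) = 3/8192
g^(4)(16) = -15/262144
g^(5)(16) = 105/8388608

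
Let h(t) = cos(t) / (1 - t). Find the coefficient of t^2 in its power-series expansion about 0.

1/2

Take the Cauchy product of the two expansions.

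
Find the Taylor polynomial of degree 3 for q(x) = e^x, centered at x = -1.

q(-1) = e^(-1)
q′(-1) = e^(-1)
q′′(-1) = e^(-1)
q′′′(-1) = e^(-1)
The Taylor polynomial is Σ q^(k)(-1)/k! · (x + 1)^k.

(x + 1)^3*e^(-1)/6 + (x + 1)^2*e^(-1)/2 + (x + 1)*e^(-1) + e^(-1)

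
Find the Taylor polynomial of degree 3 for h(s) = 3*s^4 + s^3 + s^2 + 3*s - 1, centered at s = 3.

h(3) = 287
h′(3) = 360
h′′(3) = 344
h′′′(3) = 222

37*(s - 3)^3 + 172*(s - 3)^2 + 360*(s - 3) + 287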